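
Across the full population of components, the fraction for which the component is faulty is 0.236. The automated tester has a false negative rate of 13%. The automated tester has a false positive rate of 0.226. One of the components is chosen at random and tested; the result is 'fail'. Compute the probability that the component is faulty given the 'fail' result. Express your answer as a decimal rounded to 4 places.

Let H be the event that the component is faulty. P(H) = 0.236, so P(¬H) = 0.764. With E the 'fail' result, P(E|H) = 0.87 and P(E|¬H) = 0.226.
P(E) = 0.87·0.236 + 0.226·0.764 = 0.20532 + 0.17266 = 0.37798.
By Bayes' theorem, P(H|E) = 0.20532 / 0.37798 = 0.5432.

P(H | E) ≈ 0.5432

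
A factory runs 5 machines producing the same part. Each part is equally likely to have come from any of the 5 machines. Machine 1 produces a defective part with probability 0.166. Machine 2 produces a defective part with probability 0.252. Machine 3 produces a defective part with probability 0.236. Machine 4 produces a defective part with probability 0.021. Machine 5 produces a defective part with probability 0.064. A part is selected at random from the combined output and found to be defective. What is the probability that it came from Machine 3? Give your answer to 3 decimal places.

P(defective|M1) = 0.166; P(defective|M2) = 0.252; P(defective|M3) = 0.236; P(defective|M4) = 0.021; P(defective|M5) = 0.064.
Prior × likelihood for each source: 0.2·0.166=0.03320, 0.2·0.252=0.05040, 0.2·0.236=0.04720, 0.2·0.021=0.004200, 0.2·0.064=0.01280. Summing gives P(defective) = 0.14780.
P(Machine 3 | defective) = 0.04720 / 0.14780 = 0.319.

Posterior probability ≈ 0.319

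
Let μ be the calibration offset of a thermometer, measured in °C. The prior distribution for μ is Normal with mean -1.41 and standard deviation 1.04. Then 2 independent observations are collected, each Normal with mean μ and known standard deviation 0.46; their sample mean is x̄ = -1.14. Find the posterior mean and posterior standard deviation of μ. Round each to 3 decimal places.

Posterior mean ≈ -1.164; posterior SD ≈ 0.310

Prior precision 1/τ₀² = 1/1.04² = 0.924556; data precision n/σ² = 2/0.46² = 9.45180.
Posterior precision = 0.924556 + 9.45180 = 10.3764, giving posterior SD = 1/√10.3764 = 0.310.
Posterior mean = (0.924556·-1.41 + 9.45180·-1.14) / 10.3764 = -1.164.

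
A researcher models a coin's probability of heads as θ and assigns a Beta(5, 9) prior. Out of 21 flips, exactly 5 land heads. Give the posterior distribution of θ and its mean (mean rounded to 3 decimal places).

The binomial likelihood is conjugate to the Beta prior: with 5 successes and 16 failures, the posterior is Beta(5+5, 9+16) = Beta(10, 25).
E[θ | data] = 10/(10+25) = 0.286.

Posterior: Beta(10, 25); mean ≈ 0.286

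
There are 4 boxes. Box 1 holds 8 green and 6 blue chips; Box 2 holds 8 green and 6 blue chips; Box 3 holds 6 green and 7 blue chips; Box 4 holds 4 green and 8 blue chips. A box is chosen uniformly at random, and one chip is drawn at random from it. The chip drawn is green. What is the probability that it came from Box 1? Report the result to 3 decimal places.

P(green|Box 1) = 0.5714; P(green|Box 2) = 0.5714; P(green|Box 3) = 0.4615; P(green|Box 4) = 0.3333.
Prior × likelihood for each source: 0.25·0.5714=0.1429, 0.25·0.5714=0.1429, 0.25·0.4615=0.1154, 0.25·0.3333=0.08333. Summing gives P(green) = 0.48443.
P(Box 1 | green) = 0.1429 / 0.48443 = 0.295.

Posterior probability ≈ 0.295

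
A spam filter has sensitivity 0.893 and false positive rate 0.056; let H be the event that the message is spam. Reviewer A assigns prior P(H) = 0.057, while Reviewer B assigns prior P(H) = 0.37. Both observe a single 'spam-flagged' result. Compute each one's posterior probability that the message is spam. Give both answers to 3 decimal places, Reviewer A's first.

The likelihood ratio for a 'spam-flagged' result is 0.893/0.056 = 15.946.
Reviewer A: prior odds 0.057/0.943 = 0.060445; posterior odds 0.96389; posterior probability 0.491.
Reviewer B: prior odds 0.37/0.63 = 0.58730; posterior odds 9.3654; posterior probability 0.904.

Reviewer A: 0.491; Reviewer B: 0.904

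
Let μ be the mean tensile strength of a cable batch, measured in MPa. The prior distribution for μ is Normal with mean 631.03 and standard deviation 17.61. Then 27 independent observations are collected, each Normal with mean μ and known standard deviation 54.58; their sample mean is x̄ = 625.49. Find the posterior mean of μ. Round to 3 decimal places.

With known σ, the Normal prior is conjugate. Weight on the data is w = (n/σ²)/(n/σ² + 1/τ₀²) = 0.00906352/(0.00906352+0.00322464) = 0.73758.
Posterior mean = w·x̄ + (1−w)·μ₀ = 0.73758·625.49 + 0.26242·631.03 = 626.944.

Posterior mean ≈ 626.944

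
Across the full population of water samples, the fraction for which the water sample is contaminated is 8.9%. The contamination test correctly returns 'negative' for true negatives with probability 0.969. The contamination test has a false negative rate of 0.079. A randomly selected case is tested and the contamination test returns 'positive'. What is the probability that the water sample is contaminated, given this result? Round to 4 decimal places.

P(H | E) ≈ 0.7438

Let H be the event that the water sample is contaminated. P(H) = 0.089, so P(¬H) = 0.911. With E the 'positive' result, P(E|H) = 0.921 and P(E|¬H) = 0.031.
P(E) = 0.921·0.089 + 0.031·0.911 = 0.081969 + 0.028241 = 0.11021.
By Bayes' theorem, P(H|E) = 0.081969 / 0.11021 = 0.7438.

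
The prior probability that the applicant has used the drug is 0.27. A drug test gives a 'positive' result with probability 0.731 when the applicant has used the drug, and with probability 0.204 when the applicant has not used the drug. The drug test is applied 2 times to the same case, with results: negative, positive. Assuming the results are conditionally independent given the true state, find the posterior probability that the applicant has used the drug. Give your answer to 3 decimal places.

With H the event that the applicant has used the drug, the joint likelihood of the observed sequence is P(data|H) = 0.269·0.731 = 0.19664 and P(data|¬H) = 0.796·0.204 = 0.16238.
Bayes: P(H|data) = 0.27·0.19664 / (0.27·0.19664 + 0.73·0.16238) = 0.053093/0.17163 = 0.3093.

Posterior P(H) ≈ 0.309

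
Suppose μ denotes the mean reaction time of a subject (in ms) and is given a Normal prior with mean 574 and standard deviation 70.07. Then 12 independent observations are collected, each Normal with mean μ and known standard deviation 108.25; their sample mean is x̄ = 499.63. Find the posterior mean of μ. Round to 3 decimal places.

With known σ, the Normal prior is conjugate. Weight on the data is w = (n/σ²)/(n/σ² + 1/τ₀²) = 0.00102406/(0.00102406+0.00020367) = 0.83411.
Posterior mean = w·x̄ + (1−w)·μ₀ = 0.83411·499.63 + 0.16589·574 = 511.968.

Posterior mean ≈ 511.968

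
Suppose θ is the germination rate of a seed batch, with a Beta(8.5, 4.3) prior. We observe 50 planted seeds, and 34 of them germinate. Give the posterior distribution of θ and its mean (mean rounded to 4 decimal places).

Posterior: Beta(42.5, 20.3); mean ≈ 0.6768

Observing 34 successes and 16 failures updates Beta(8.5, 4.3) by adding the success and failure counts to the two shape parameters: α = 8.5+34 = 42.5, β = 4.3+16 = 20.3.
E[θ | data] = 42.5/(42.5+20.3) = 0.6768.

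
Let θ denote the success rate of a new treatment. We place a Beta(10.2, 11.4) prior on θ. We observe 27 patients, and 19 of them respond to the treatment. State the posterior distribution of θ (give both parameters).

Posterior: Beta(29.2, 19.4)

Observing 19 successes and 8 failures updates Beta(10.2, 11.4) by adding the success and failure counts to the two shape parameters: α = 10.2+19 = 29.2, β = 11.4+8 = 19.4.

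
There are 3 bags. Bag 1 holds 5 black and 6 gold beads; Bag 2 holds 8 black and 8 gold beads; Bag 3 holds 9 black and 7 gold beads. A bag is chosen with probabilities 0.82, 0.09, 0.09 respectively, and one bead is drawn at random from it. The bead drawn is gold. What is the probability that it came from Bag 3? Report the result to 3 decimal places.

Tabulate prior·likelihood by source: [1] prior 0.82, lik 0.5455, product 0.4473; [2] prior 0.09, lik 0.5, product 0.04500; [3] prior 0.09, lik 0.4375, product 0.03938.
Normalizing constant = 0.53165; the posterior for Bag 3 is its product over the sum, 0.03938/0.53165 = 0.074.

Posterior probability ≈ 0.074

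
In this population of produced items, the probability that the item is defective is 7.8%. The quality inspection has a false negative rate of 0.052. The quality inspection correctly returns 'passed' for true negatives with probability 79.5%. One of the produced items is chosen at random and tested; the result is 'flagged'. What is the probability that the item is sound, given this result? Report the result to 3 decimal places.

P(¬H | E) ≈ 0.719

Let H be the event that the item is defective. P(H) = 0.078, so P(¬H) = 0.922. With E the 'flagged' result, P(E|H) = 0.948 and P(E|¬H) = 0.205.
P(E) = 0.948·0.078 + 0.205·0.922 = 0.073944 + 0.18901 = 0.26295.
By Bayes' theorem, P(H|E) = 0.073944 / 0.26295 = 0.281. Hence P(¬H|E) = 1 − 0.281 = 0.719.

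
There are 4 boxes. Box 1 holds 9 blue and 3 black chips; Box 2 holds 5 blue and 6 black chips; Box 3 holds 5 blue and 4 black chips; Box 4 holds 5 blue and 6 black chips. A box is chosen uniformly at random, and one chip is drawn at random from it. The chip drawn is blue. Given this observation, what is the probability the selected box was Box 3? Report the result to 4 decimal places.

Tabulate prior·likelihood by source: [1] prior 0.25, lik 0.75, product 0.1875; [2] prior 0.25, lik 0.4545, product 0.1136; [3] prior 0.25, lik 0.5556, product 0.1389; [4] prior 0.25, lik 0.4545, product 0.1136.
Normalizing constant = 0.55366; the posterior for Box 3 is its product over the sum, 0.1389/0.55366 = 0.2509.

Posterior probability ≈ 0.2509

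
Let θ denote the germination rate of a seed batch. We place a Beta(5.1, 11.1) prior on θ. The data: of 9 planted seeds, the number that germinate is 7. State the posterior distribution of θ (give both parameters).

The binomial likelihood is conjugate to the Beta prior: with 7 successes and 2 failures, the posterior is Beta(5.1+7, 11.1+2) = Beta(12.1, 13.1).

Posterior: Beta(12.1, 13.1)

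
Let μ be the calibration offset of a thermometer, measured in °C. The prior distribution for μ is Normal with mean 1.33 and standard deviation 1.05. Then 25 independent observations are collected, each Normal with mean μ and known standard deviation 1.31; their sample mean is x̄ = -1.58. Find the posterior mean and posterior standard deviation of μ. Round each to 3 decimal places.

With known σ, the Normal prior is conjugate. Weight on the data is w = (n/σ²)/(n/σ² + 1/τ₀²) = 14.5679/(14.5679+0.907029) = 0.94139.
Posterior mean = w·x̄ + (1−w)·μ₀ = 0.94139·-1.58 + 0.058613·1.33 = -1.409. Posterior variance = 1/(14.5679+0.907029) = 0.0646206, so SD = 0.254.

Posterior mean ≈ -1.409; posterior SD ≈ 0.254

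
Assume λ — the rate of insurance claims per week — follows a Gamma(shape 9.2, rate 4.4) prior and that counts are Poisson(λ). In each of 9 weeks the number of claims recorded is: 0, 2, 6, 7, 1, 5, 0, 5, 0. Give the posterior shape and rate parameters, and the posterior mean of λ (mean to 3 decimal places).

Total count ∑xᵢ = 26 over n = 9 weeks.
Gamma is conjugate to the Poisson likelihood: posterior is Gamma(shape = 9.2+26 = 35.2, rate = 4.4+9 = 13.4).
Posterior mean = shape/rate = 35.2/13.4 = 2.627.

Posterior: Gamma(shape=35.2, rate=13.4); mean ≈ 2.627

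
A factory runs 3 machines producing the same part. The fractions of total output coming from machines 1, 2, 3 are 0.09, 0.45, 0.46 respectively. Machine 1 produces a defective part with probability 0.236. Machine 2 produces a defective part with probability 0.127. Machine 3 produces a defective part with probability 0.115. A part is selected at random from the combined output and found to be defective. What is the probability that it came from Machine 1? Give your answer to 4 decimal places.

Posterior probability ≈ 0.1618

P(defective|M1) = 0.236; P(defective|M2) = 0.127; P(defective|M3) = 0.115.
Prior × likelihood for each source: 0.09·0.236=0.02124, 0.45·0.127=0.05715, 0.46·0.115=0.05290. Summing gives P(defective) = 0.13129.
P(Machine 1 | defective) = 0.02124 / 0.13129 = 0.1618.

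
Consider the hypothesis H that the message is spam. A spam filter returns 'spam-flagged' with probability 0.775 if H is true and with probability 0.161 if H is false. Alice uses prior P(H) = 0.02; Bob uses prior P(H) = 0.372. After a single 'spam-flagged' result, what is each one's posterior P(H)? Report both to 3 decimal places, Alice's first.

The likelihood ratio for a 'spam-flagged' result is 0.775/0.161 = 4.8137.
Alice: prior odds 0.02/0.98 = 0.020408; posterior odds 0.098238; posterior probability 0.089.
Bob: prior odds 0.372/0.628 = 0.59236; posterior odds 2.8514; posterior probability 0.740.

Alice: 0.089; Bob: 0.740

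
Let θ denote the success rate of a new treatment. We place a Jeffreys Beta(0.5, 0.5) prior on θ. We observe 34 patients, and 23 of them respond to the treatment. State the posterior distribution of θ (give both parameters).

The binomial likelihood is conjugate to the Beta prior: with 23 successes and 11 failures, the posterior is Beta(0.5+23, 0.5+11) = Beta(23.5, 11.5).

Posterior: Beta(23.5, 11.5)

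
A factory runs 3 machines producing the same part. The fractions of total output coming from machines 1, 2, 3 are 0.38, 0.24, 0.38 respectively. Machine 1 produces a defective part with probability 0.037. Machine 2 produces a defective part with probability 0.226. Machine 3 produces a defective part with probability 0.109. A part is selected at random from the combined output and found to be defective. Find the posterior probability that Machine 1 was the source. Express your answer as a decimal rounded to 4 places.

P(defective|M1) = 0.037; P(defective|M2) = 0.226; P(defective|M3) = 0.109.
Prior × likelihood for each source: 0.38·0.037=0.01406, 0.24·0.226=0.05424, 0.38·0.109=0.04142. Summing gives P(defective) = 0.10972.
P(Machine 1 | defective) = 0.01406 / 0.10972 = 0.1281.

Posterior probability ≈ 0.1281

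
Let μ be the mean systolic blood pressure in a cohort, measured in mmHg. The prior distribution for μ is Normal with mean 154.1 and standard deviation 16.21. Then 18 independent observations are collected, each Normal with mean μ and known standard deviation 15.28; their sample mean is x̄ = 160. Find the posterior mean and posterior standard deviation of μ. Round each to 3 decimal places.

Prior precision 1/τ₀² = 1/16.21² = 0.00380569; data precision n/σ² = 18/15.28² = 0.0770949.
Posterior precision = 0.00380569 + 0.0770949 = 0.0809006, giving posterior SD = 1/√0.0809006 = 3.516.
Posterior mean = (0.00380569·154.1 + 0.0770949·160) / 0.0809006 = 159.722.

Posterior mean ≈ 159.722; posterior SD ≈ 3.516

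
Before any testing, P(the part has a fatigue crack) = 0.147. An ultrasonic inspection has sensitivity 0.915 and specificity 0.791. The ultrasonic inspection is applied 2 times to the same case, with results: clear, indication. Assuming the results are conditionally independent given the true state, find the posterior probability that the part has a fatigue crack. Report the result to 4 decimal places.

Posterior P(H) ≈ 0.0750

With H the event that the part has a fatigue crack, the joint likelihood of the observed sequence is P(data|H) = 0.085·0.915 = 0.077775 and P(data|¬H) = 0.791·0.209 = 0.16532.
Bayes: P(H|data) = 0.147·0.077775 / (0.147·0.077775 + 0.853·0.16532) = 0.011433/0.15245 = 0.0750.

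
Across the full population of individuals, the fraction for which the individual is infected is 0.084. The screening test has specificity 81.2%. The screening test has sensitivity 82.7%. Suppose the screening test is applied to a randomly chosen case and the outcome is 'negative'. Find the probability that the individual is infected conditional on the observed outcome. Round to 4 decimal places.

P(H | E) ≈ 0.0192

Let H be the event that the individual is infected. P(H) = 0.084, so P(¬H) = 0.916. With E the 'negative' result, P(E|H) = 0.173 and P(E|¬H) = 0.812.
P(E) = 0.173·0.084 + 0.812·0.916 = 0.014532 + 0.74379 = 0.75832.
By Bayes' theorem, P(H|E) = 0.014532 / 0.75832 = 0.0192.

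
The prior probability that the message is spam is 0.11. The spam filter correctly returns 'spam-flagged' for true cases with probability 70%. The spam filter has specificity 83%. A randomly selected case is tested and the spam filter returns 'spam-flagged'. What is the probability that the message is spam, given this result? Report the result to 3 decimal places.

P(H | E) ≈ 0.337

Write H for 'the message is spam'. Prior odds H:¬H = 0.11/0.89 = 0.12360. For the 'spam-flagged' outcome, the likelihood ratio is 0.7/0.17 = 4.1176.
Posterior odds = 0.12360 × 4.1176 = 0.50892, so P(H|E) = 0.50892/(1+0.50892) = 0.337.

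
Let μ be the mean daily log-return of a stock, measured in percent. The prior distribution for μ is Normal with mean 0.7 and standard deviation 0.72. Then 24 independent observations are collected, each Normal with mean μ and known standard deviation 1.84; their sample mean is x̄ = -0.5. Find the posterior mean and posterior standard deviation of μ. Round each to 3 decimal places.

Posterior mean ≈ -0.243; posterior SD ≈ 0.333

Prior precision 1/τ₀² = 1/0.72² = 1.92901; data precision n/σ² = 24/1.84² = 7.08885.
Posterior precision = 1.92901 + 7.08885 = 9.01786, giving posterior SD = 1/√9.01786 = 0.333.
Posterior mean = (1.92901·0.7 + 7.08885·-0.5) / 9.01786 = -0.243.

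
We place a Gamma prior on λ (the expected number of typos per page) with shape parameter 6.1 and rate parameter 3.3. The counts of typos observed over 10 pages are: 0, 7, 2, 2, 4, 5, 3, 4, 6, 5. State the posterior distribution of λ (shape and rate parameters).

Posterior: Gamma(shape=44.1, rate=13.3)

Total count ∑xᵢ = 38 over n = 10 pages.
Gamma is conjugate to the Poisson likelihood: posterior is Gamma(shape = 6.1+38 = 44.1, rate = 3.3+10 = 13.3).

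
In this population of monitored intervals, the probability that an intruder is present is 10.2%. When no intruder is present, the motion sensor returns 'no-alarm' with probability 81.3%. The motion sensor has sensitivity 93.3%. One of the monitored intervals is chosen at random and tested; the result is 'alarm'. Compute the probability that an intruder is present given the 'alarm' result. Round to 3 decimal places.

Let H be the event that an intruder is present. P(H) = 0.102, so P(¬H) = 0.898. With E the 'alarm' result, P(E|H) = 0.933 and P(E|¬H) = 0.187.
P(E) = 0.933·0.102 + 0.187·0.898 = 0.095166 + 0.16793 = 0.26309.
By Bayes' theorem, P(H|E) = 0.095166 / 0.26309 = 0.362.

P(H | E) ≈ 0.362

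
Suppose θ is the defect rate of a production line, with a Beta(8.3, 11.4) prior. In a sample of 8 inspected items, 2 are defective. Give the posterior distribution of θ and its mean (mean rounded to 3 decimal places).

The binomial likelihood is conjugate to the Beta prior: with 2 successes and 6 failures, the posterior is Beta(8.3+2, 11.4+6) = Beta(10.3, 17.4).
E[θ | data] = 10.3/(10.3+17.4) = 0.372.

Posterior: Beta(10.3, 17.4); mean ≈ 0.372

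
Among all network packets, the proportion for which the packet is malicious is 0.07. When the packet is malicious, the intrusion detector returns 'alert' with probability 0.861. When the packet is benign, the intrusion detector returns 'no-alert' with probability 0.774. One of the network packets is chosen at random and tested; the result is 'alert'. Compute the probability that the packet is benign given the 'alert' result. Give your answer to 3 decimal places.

Write H for 'the packet is malicious'. Prior odds H:¬H = 0.07/0.93 = 0.075269. For the 'alert' outcome, the likelihood ratio is 0.861/0.226 = 3.8097.
Posterior odds = 0.075269 × 3.8097 = 0.28675, so P(H|E) = 0.28675/(1+0.28675) = 0.223. Then P(¬H|E) = 1 − 0.223 = 0.777.

P(¬H | E) ≈ 0.777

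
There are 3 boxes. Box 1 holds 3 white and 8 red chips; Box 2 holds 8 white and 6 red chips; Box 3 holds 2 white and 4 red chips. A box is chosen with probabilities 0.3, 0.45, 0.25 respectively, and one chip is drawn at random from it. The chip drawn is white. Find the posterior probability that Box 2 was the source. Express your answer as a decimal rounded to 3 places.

Posterior probability ≈ 0.609

Tabulate prior·likelihood by source: [1] prior 0.3, lik 0.2727, product 0.08182; [2] prior 0.45, lik 0.5714, product 0.2571; [3] prior 0.25, lik 0.3333, product 0.08333.
Normalizing constant = 0.42229; the posterior for Box 2 is its product over the sum, 0.2571/0.42229 = 0.609.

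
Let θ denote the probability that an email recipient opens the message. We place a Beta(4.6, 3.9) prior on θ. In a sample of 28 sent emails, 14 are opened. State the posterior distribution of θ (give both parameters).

Posterior: Beta(18.6, 17.9)

Observing 14 successes and 14 failures updates Beta(4.6, 3.9) by adding the success and failure counts to the two shape parameters: α = 4.6+14 = 18.6, β = 3.9+14 = 17.9.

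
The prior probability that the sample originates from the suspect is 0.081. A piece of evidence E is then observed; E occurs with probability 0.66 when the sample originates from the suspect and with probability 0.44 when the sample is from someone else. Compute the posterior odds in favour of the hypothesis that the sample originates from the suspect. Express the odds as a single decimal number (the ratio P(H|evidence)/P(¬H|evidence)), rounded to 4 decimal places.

Prior odds = 0.081/(1−0.081) = 0.088139.
Likelihood ratio for E = 0.66/0.44 = 1.5000.
Posterior odds = prior odds × LR = 0.13221.

Posterior odds ≈ 0.1322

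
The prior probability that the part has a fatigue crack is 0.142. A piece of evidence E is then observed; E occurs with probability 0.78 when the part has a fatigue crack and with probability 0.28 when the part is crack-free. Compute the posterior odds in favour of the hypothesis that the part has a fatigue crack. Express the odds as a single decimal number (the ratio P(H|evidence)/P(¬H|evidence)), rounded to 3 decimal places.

Posterior odds ≈ 0.461

Prior odds = 0.142/(1−0.142) = 0.16550. In log-odds, ln(0.16550) = -1.7988.
Add log likelihood ratio: ln(2.7857) = 1.0245.
Posterior log-odds = -0.77427, so posterior odds = exp(-0.77427) = 0.46104.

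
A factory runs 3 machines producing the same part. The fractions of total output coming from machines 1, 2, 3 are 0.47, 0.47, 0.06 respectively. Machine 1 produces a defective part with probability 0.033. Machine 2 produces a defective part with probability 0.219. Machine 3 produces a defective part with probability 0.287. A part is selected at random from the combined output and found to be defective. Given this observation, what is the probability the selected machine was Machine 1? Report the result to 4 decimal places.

P(defective|M1) = 0.033; P(defective|M2) = 0.219; P(defective|M3) = 0.287.
Prior × likelihood for each source: 0.47·0.033=0.01551, 0.47·0.219=0.1029, 0.06·0.287=0.01722. Summing gives P(defective) = 0.13566.
P(Machine 1 | defective) = 0.01551 / 0.13566 = 0.1143.

Posterior probability ≈ 0.1143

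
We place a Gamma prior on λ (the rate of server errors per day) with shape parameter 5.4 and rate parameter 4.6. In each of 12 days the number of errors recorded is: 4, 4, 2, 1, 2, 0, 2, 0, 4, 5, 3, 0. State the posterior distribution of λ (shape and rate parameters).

The Poisson likelihood adds the total count to the shape and the number of exposure periods to the rate. Here ∑xᵢ = 27 and n = 12, so shape 5.4→32.4 and rate 4.6→16.6.

Posterior: Gamma(shape=32.4, rate=16.6)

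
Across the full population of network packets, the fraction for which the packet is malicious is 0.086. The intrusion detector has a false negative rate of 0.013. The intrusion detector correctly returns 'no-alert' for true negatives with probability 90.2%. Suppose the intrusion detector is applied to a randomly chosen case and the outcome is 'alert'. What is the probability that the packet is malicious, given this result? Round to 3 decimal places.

P(H | E) ≈ 0.487

Write H for 'the packet is malicious'. Prior odds H:¬H = 0.086/0.914 = 0.094092. For the 'alert' outcome, the likelihood ratio is 0.987/0.098 = 10.071.
Posterior odds = 0.094092 × 10.071 = 0.94764, so P(H|E) = 0.94764/(1+0.94764) = 0.487.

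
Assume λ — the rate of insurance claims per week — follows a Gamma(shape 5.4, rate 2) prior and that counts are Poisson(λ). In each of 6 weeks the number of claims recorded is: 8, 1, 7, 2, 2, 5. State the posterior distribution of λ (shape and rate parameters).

The Poisson likelihood adds the total count to the shape and the number of exposure periods to the rate. Here ∑xᵢ = 25 and n = 6, so shape 5.4→30.4 and rate 2→8.

Posterior: Gamma(shape=30.4, rate=8)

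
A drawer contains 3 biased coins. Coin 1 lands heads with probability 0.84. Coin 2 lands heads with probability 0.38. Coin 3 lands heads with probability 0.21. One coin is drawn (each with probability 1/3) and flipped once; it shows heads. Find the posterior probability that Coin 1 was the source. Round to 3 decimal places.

Posterior probability ≈ 0.587

Tabulate prior·likelihood by source: [1] prior 0.333333, lik 0.84, product 0.2800; [2] prior 0.333333, lik 0.38, product 0.1267; [3] prior 0.333333, lik 0.21, product 0.07000.
Normalizing constant = 0.47667; the posterior for Coin 1 is its product over the sum, 0.2800/0.47667 = 0.587.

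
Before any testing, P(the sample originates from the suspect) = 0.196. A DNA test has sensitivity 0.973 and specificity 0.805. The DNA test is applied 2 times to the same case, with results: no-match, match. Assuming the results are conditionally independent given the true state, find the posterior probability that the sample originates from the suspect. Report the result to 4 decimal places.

Posterior P(H) ≈ 0.0392

Let H be the event that the sample originates from the suspect; start with P(H) = 0.196. P('match'|H) = 0.973, P('match'|¬H) = 0.195.
Update on result 1 ('no-match'): P(H) ← 0.027·0.1960 / (0.027·0.1960 + 0.805·0.8040) = 0.0052920/0.65251 = 0.0081.
Update on result 2 ('match'): P(H) ← 0.973·0.0081 / (0.973·0.0081 + 0.195·0.9919) = 0.0078912/0.20131 = 0.0392.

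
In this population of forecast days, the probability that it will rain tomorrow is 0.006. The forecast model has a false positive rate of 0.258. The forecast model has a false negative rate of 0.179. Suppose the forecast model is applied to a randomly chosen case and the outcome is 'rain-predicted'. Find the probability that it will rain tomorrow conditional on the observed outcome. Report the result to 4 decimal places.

P(H | E) ≈ 0.0188

Let H be the event that it will rain tomorrow. P(H) = 0.006, so P(¬H) = 0.994. With E the 'rain-predicted' result, P(E|H) = 0.821 and P(E|¬H) = 0.258.
P(E) = 0.821·0.006 + 0.258·0.994 = 0.0049260 + 0.25645 = 0.26138.
By Bayes' theorem, P(H|E) = 0.0049260 / 0.26138 = 0.0188.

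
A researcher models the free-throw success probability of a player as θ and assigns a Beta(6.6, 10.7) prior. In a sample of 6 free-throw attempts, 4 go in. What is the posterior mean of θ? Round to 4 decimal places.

The binomial likelihood is conjugate to the Beta prior: with 4 successes and 2 failures, the posterior is Beta(6.6+4, 10.7+2) = Beta(10.6, 12.7).
Posterior mean = α/(α+β) = 10.6/23.3 = 0.4549.

Posterior mean ≈ 0.4549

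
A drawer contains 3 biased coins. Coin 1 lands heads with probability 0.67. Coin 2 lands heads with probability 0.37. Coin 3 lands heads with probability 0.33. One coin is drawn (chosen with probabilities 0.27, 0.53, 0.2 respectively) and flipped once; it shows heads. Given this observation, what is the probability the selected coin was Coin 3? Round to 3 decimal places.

P(heads|C1) = 0.67; P(heads|C2) = 0.37; P(heads|C3) = 0.33.
Prior × likelihood for each source: 0.27·0.67=0.1809, 0.53·0.37=0.1961, 0.2·0.33=0.06600. Summing gives P(heads) = 0.44300.
P(Coin 3 | heads) = 0.06600 / 0.44300 = 0.149.

Posterior probability ≈ 0.149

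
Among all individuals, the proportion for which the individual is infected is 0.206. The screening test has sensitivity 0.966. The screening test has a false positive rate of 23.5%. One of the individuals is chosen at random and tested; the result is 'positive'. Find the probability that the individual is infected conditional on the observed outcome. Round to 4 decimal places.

Let H be the event that the individual is infected. P(H) = 0.206, so P(¬H) = 0.794. With E the 'positive' result, P(E|H) = 0.966 and P(E|¬H) = 0.235.
P(E) = 0.966·0.206 + 0.235·0.794 = 0.19900 + 0.18659 = 0.38559.
By Bayes' theorem, P(H|E) = 0.19900 / 0.38559 = 0.5161.

P(H | E) ≈ 0.5161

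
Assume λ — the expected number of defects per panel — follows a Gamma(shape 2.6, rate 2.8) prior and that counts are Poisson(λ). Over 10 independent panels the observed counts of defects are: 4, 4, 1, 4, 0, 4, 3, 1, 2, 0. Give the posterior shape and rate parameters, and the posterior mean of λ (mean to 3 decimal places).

Posterior: Gamma(shape=25.6, rate=12.8); mean ≈ 2.000

The Poisson likelihood adds the total count to the shape and the number of exposure periods to the rate. Here ∑xᵢ = 23 and n = 10, so shape 2.6→25.6 and rate 2.8→12.8.
E[λ | data] = 25.6/12.8 = 2.000.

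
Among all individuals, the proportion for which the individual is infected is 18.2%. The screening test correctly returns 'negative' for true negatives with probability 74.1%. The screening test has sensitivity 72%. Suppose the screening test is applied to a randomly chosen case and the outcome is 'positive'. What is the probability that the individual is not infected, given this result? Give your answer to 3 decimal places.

Write H for 'the individual is infected'. Prior odds H:¬H = 0.182/0.818 = 0.22249. For the 'positive' outcome, the likelihood ratio is 0.72/0.259 = 2.7799.
Posterior odds = 0.22249 × 2.7799 = 0.61852, so P(H|E) = 0.61852/(1+0.61852) = 0.382. Then P(¬H|E) = 1 − 0.382 = 0.618.

P(¬H | E) ≈ 0.618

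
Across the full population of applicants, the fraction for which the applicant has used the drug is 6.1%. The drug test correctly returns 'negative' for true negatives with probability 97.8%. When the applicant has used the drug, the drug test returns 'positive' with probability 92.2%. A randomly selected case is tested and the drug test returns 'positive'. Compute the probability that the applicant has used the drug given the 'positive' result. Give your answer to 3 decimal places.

Write H for 'the applicant has used the drug'. Prior odds H:¬H = 0.061/0.939 = 0.064963. For the 'positive' outcome, the likelihood ratio is 0.922/0.022 = 41.909.
Posterior odds = 0.064963 × 41.909 = 2.7225, so P(H|E) = 2.7225/(1+2.7225) = 0.731.

P(H | E) ≈ 0.731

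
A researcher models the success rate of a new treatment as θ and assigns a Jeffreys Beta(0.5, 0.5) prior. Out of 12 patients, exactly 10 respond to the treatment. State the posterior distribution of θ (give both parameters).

Posterior: Beta(10.5, 2.5)

Observing 10 successes and 2 failures updates Beta(0.5, 0.5) by adding the success and failure counts to the two shape parameters: α = 0.5+10 = 10.5, β = 0.5+2 = 2.5.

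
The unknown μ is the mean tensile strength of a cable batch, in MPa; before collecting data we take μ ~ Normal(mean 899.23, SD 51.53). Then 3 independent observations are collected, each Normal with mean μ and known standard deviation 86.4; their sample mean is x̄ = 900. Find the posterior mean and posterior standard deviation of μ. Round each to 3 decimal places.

With known σ, the Normal prior is conjugate. Weight on the data is w = (n/σ²)/(n/σ² + 1/τ₀²) = 0.00040188/(0.00040188+0.00037660) = 0.51624.
Posterior mean = w·x̄ + (1−w)·μ₀ = 0.51624·900 + 0.48376·899.23 = 899.628. Posterior variance = 1/(0.00040188+0.00037660) = 1284.56, so SD = 35.841.

Posterior mean ≈ 899.628; posterior SD ≈ 35.841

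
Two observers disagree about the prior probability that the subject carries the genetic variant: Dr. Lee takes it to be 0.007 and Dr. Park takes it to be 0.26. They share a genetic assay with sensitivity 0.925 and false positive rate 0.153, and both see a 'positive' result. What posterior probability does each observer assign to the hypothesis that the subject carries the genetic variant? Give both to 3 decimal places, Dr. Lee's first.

P('+'|H) = 0.925, P('+'|¬H) = 0.153.
Dr. Lee: numerator 0.925·0.007 = 0.0064750; evidence = 0.0064750+0.153·0.993 = 0.15840; posterior = 0.041.
Dr. Park: numerator 0.925·0.26 = 0.24050; evidence = 0.24050+0.153·0.74 = 0.35372; posterior = 0.680.

Dr. Lee: 0.041; Dr. Park: 0.680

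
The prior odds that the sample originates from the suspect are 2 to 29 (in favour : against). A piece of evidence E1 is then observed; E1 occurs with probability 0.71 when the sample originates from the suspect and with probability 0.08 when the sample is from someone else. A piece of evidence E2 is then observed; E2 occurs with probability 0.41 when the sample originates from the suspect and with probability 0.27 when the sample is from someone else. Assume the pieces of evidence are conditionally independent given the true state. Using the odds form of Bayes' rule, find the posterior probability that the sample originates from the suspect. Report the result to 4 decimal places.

Prior odds = 2/29 = 0.068966. In log-odds, ln(0.068966) = -2.6741.
Add log likelihood ratios: ln(8.8750) + ln(1.5185) = 2.6010.
Posterior log-odds = -0.073175, so posterior odds = exp(-0.073175) = 0.92944. Converting, P(H|E) = 0.92944/1.9294 = 0.4817.

Posterior probability ≈ 0.4817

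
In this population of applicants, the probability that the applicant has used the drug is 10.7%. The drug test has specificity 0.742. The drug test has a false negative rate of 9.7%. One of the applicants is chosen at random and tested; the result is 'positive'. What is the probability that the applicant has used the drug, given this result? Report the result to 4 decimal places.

Write H for 'the applicant has used the drug'. Prior odds H:¬H = 0.107/0.893 = 0.11982. For the 'positive' outcome, the likelihood ratio is 0.903/0.258 = 3.5000.
Posterior odds = 0.11982 × 3.5000 = 0.41937, so P(H|E) = 0.41937/(1+0.41937) = 0.2955.

P(H | E) ≈ 0.2955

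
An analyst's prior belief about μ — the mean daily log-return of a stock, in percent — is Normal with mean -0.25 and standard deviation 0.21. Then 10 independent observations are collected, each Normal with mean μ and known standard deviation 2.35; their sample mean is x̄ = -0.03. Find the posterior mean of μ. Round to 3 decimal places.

Posterior mean ≈ -0.234

Prior precision 1/τ₀² = 1/0.21² = 22.6757; data precision n/σ² = 10/2.35² = 1.81077.
Posterior precision = 22.6757 + 1.81077 = 24.4865.
Posterior mean = (22.6757·-0.25 + 1.81077·-0.03) / 24.4865 = -0.234.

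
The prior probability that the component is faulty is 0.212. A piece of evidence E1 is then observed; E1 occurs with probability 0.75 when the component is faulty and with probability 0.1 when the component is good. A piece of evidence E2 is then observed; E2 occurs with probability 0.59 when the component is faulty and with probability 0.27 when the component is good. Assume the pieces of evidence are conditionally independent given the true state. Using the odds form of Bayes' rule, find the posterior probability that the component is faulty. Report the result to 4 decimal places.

Prior odds = 0.212/(1−0.212) = 0.26904.
Likelihood ratio for E1 = 0.75/0.1 = 7.5000.
Likelihood ratio for E2 = 0.59/0.27 = 2.1852.
Posterior odds = prior odds × LR₁ × LR₂ = 4.4092.
Posterior probability = odds/(1+odds) = 4.4092/5.4092 = 0.8151.

Posterior probability ≈ 0.8151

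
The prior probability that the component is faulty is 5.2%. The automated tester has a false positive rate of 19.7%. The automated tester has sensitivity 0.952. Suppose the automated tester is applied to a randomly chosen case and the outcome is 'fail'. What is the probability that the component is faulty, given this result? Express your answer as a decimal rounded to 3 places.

P(H | E) ≈ 0.210

Let H be the event that the component is faulty. P(H) = 0.052, so P(¬H) = 0.948. With E the 'fail' result, P(E|H) = 0.952 and P(E|¬H) = 0.197.
P(E) = 0.952·0.052 + 0.197·0.948 = 0.049504 + 0.18676 = 0.23626.
By Bayes' theorem, P(H|E) = 0.049504 / 0.23626 = 0.210.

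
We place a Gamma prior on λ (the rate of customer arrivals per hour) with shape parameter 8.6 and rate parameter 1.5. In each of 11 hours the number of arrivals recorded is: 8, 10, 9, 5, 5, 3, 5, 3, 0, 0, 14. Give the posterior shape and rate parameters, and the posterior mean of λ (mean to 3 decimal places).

Posterior: Gamma(shape=70.6, rate=12.5); mean ≈ 5.648

The Poisson likelihood adds the total count to the shape and the number of exposure periods to the rate. Here ∑xᵢ = 62 and n = 11, so shape 8.6→70.6 and rate 1.5→12.5.
Posterior mean = shape/rate = 70.6/12.5 = 5.648.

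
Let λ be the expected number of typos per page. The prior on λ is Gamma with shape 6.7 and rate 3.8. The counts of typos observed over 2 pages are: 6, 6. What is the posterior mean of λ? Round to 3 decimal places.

Posterior mean ≈ 3.224

The Poisson likelihood adds the total count to the shape and the number of exposure periods to the rate. Here ∑xᵢ = 12 and n = 2, so shape 6.7→18.7 and rate 3.8→5.8.
Posterior mean = shape/rate = 18.7/5.8 = 3.224.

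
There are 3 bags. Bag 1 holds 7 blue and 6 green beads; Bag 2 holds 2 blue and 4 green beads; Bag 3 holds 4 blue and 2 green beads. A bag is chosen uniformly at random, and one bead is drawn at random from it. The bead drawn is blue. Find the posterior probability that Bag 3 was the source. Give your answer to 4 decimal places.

Posterior probability ≈ 0.4333

P(blue|Bag 1) = 0.5385; P(blue|Bag 2) = 0.3333; P(blue|Bag 3) = 0.6667.
Prior × likelihood for each source: 0.333333·0.5385=0.1795, 0.333333·0.3333=0.1111, 0.333333·0.6667=0.2222. Summing gives P(blue) = 0.51282.
P(Bag 3 | blue) = 0.2222 / 0.51282 = 0.4333.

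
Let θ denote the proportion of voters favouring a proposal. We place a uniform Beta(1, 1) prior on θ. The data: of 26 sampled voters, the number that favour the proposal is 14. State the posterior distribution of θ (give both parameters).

The binomial likelihood is conjugate to the Beta prior: with 14 successes and 12 failures, the posterior is Beta(1+14, 1+12) = Beta(15, 13).

Posterior: Beta(15, 13)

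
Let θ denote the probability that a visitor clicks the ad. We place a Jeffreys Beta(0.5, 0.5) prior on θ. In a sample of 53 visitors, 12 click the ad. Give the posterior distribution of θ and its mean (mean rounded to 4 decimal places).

The binomial likelihood is conjugate to the Beta prior: with 12 successes and 41 failures, the posterior is Beta(0.5+12, 0.5+41) = Beta(12.5, 41.5).
E[θ | data] = 12.5/(12.5+41.5) = 0.2315.

Posterior: Beta(12.5, 41.5); mean ≈ 0.2315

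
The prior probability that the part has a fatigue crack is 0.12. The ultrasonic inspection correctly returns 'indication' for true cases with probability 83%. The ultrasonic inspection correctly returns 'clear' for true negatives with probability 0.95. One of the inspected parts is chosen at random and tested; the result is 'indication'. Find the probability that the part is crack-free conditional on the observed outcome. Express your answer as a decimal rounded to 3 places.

Write H for 'the part has a fatigue crack'. Prior odds H:¬H = 0.12/0.88 = 0.13636. For the 'indication' outcome, the likelihood ratio is 0.83/0.05 = 16.600.
Posterior odds = 0.13636 × 16.600 = 2.2636, so P(H|E) = 2.2636/(1+2.2636) = 0.694. Then P(¬H|E) = 1 − 0.694 = 0.306.

P(¬H | E) ≈ 0.306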